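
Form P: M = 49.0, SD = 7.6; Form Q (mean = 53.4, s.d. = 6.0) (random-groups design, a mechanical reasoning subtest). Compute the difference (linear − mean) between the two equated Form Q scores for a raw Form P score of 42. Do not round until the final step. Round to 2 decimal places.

1.47

Mean-equated: 42 + (53.4 − 49.0) = 46.40
Linear-equated: (6.0/7.6)(42 − 49.0) + 53.4 = 47.874
Difference = 47.874 − 46.40 = 1.47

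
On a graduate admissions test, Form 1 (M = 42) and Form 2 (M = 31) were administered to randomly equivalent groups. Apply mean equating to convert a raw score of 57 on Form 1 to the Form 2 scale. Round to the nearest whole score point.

46

Mean equating: y = x + (M_Y − M_X) = 57 + (31 − 42) = 46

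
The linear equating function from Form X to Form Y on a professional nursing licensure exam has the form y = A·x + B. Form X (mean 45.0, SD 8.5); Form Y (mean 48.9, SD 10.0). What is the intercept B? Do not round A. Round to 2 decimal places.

-4.04

A = SD_Y / SD_X = 10.0 / 8.5 = 1.176471
B = M_Y − A·M_X = 48.9 − 1.176471 × 45.0 = -4.04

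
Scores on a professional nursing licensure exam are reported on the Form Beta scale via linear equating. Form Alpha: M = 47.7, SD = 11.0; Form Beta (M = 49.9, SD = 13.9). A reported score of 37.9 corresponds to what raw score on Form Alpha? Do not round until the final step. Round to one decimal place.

Invert y = (SD_Y/SD_X)(x − M_X) + M_Y:
x = (SD_X/SD_Y)(y − M_Y) + M_X = (11.0/13.9)(37.9 − 49.9) + 47.7
x = 0.791367 × -12.000 + 47.7 = 38.2

38.2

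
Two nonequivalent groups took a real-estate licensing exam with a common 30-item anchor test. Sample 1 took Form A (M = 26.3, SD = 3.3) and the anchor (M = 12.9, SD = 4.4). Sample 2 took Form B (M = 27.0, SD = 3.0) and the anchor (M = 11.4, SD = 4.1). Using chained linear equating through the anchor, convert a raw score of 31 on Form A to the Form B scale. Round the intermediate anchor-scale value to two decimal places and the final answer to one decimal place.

32.7

Form A → anchor (Sample 1): v = (4.4/3.3)(31 − 26.3) + 12.9 = 19.17
anchor → Form B (Sample 2): y = (3.0/4.1)(19.17 − 11.4) + 27.0 = 32.7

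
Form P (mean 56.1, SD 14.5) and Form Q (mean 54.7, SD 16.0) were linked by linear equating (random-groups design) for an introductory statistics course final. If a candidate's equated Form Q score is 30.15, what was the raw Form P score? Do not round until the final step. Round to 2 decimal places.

Invert y = (SD_Y/SD_X)(x − M_X) + M_Y:
x = (SD_X/SD_Y)(y − M_Y) + M_X = (14.5/16.0)(30.15 − 54.7) + 56.1
x = 0.906250 × -24.550 + 56.1 = 33.85

33.85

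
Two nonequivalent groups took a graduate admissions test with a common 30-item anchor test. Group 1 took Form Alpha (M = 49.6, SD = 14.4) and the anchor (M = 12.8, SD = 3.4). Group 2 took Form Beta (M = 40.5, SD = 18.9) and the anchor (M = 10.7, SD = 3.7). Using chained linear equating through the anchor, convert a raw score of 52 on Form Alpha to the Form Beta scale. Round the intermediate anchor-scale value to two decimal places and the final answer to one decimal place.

Form Alpha → anchor (Group 1): v = (3.4/14.4)(52 − 49.6) + 12.8 = 13.37
anchor → Form Beta (Group 2): y = (18.9/3.7)(13.37 − 10.7) + 40.5 = 54.1

54.1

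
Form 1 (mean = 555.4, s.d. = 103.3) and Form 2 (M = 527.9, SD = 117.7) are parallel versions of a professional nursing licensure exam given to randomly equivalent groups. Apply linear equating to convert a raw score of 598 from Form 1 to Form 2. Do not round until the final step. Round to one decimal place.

Linear equating: y = (SD_Y/SD_X)(x − M_X) + M_Y
y = (117.7/103.3)(598 − 555.4) + 527.9
y = 1.139400 × 42.6 + 527.9 = 48.5384 + 527.9 = 576.4

576.4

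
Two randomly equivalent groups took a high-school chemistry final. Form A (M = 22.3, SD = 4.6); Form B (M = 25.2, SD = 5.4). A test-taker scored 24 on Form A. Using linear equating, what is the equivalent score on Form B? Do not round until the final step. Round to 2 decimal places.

27.20

Linear equating: y = (SD_Y/SD_X)(x − M_X) + M_Y
y = (5.4/4.6)(24 − 22.3) + 25.2
y = 1.173913 × 1.7 + 25.2 = 1.9957 + 25.2 = 27.20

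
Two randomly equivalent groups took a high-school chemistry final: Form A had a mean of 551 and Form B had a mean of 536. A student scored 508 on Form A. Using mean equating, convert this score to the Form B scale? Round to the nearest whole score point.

493

Mean equating: y = x + (M_Y − M_X) = 508 + (536 − 551) = 493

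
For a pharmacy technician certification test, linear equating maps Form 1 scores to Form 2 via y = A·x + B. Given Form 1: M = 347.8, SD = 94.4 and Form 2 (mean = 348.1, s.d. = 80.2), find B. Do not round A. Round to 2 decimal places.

A = SD_Y / SD_X = 80.2 / 94.4 = 0.849576
B = M_Y − A·M_X = 348.1 − 0.849576 × 347.8 = 52.62

52.62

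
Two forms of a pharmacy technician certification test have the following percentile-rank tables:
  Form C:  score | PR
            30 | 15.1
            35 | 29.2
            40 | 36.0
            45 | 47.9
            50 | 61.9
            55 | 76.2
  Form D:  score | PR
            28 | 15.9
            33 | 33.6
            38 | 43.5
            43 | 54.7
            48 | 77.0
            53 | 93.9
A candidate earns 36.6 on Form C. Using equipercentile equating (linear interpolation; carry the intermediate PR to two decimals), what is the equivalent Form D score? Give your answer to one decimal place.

32.4

PR of 36.6 on Form C: 29.2 + (36.6 − 35)/(40 − 35) × (36.0 − 29.2) = 31.38
On Form D, PR 31.38 falls between score 28 (PR 15.9) and 33 (PR 33.6).
Interpolate: 28 + (31.38 − 15.9)/(33.6 − 15.9) × (33 − 28) = 32.4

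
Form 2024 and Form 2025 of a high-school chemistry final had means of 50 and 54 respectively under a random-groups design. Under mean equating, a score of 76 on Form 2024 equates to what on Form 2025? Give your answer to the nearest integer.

Mean equating: y = x + (M_Y − M_X) = 76 + (54 − 50) = 80

80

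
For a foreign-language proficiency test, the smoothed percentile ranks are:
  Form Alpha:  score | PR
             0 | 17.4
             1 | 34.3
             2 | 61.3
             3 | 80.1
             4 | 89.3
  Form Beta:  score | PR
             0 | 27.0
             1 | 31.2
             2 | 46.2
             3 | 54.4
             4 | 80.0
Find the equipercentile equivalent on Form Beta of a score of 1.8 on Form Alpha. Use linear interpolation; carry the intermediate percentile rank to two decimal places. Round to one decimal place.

PR of 1.8 on Form Alpha: 34.3 + (1.8 − 1)/(2 − 1) × (61.3 − 34.3) = 55.90
On Form Beta, PR 55.90 falls between score 3 (PR 54.4) and 4 (PR 80.0).
Interpolate: 3 + (55.90 − 54.4)/(80.0 − 54.4) × (4 − 3) = 3.1

3.1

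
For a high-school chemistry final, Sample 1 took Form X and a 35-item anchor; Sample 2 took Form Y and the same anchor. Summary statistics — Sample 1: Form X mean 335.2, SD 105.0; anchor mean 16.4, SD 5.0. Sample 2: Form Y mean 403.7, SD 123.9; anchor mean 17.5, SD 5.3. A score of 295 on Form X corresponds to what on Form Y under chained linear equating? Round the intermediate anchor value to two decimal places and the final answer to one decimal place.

333.3

Form X → anchor (Sample 1): v = (5.0/105.0)(295 − 335.2) + 16.4 = 14.49
anchor → Form Y (Sample 2): y = (123.9/5.3)(14.49 − 17.5) + 403.7 = 333.3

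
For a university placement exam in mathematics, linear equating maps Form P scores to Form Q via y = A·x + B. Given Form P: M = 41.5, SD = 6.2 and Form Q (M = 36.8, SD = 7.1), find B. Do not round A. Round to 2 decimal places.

-10.72

A = SD_Y / SD_X = 7.1 / 6.2 = 1.145161
B = M_Y − A·M_X = 36.8 − 1.145161 × 41.5 = -10.72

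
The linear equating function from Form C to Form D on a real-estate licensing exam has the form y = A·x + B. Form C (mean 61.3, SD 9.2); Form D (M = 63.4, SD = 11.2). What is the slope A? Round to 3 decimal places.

1.217

A = SD_Y / SD_X = 11.2 / 9.2 = 1.217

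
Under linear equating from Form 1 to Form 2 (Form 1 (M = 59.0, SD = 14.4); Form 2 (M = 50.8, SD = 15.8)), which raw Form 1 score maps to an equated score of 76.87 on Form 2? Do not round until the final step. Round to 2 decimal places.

Invert y = (SD_Y/SD_X)(x − M_X) + M_Y:
x = (SD_X/SD_Y)(y − M_Y) + M_X = (14.4/15.8)(76.87 − 50.8) + 59.0
x = 0.911392 × 26.070 + 59.0 = 82.76

82.76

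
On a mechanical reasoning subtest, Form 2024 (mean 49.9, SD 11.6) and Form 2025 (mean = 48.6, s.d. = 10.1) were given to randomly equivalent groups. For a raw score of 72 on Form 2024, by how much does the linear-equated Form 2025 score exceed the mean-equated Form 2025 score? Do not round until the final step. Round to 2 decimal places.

Mean-equated: 72 + (48.6 − 49.9) = 70.70
Linear-equated: (10.1/11.6)(72 − 49.9) + 48.6 = 67.842
Difference = 67.842 − 70.70 = -2.86

-2.86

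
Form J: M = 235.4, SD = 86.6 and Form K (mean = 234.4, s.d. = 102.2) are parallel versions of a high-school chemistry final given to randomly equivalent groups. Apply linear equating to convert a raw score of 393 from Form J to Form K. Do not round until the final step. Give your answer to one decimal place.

420.4

Linear equating: y = (SD_Y/SD_X)(x − M_X) + M_Y
y = (102.2/86.6)(393 − 235.4) + 234.4
y = 1.180139 × 157.6 + 234.4 = 185.9898 + 234.4 = 420.4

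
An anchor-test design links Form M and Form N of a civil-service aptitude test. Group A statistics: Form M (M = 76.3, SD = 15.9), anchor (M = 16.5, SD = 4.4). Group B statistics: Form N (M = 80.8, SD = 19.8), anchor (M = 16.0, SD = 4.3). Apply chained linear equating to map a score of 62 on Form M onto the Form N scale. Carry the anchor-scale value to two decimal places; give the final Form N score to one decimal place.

64.9

Form M → anchor (Group A): v = (4.4/15.9)(62 − 76.3) + 16.5 = 12.54
anchor → Form N (Group B): y = (19.8/4.3)(12.54 − 16.0) + 80.8 = 64.9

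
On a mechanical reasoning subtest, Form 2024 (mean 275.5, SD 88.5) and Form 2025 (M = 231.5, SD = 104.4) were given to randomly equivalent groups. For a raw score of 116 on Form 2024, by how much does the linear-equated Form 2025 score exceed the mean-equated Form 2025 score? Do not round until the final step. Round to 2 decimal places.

-28.66

Mean-equated: 116 + (231.5 − 275.5) = 72.00
Linear-equated: (104.4/88.5)(116 − 275.5) + 231.5 = 43.344
Difference = 43.344 − 72.00 = -28.66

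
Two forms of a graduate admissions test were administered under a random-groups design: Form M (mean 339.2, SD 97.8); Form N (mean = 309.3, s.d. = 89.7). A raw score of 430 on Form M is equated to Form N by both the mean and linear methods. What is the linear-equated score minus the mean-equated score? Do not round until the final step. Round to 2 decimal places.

Mean-equated: 430 + (309.3 − 339.2) = 400.10
Linear-equated: (89.7/97.8)(430 − 339.2) + 309.3 = 392.580
Difference = 392.580 − 400.10 = -7.52

-7.52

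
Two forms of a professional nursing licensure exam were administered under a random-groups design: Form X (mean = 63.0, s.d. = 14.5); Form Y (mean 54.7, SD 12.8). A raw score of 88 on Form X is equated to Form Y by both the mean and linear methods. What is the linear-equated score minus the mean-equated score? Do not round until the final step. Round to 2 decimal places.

-2.93

Mean-equated: 88 + (54.7 − 63.0) = 79.70
Linear-equated: (12.8/14.5)(88 − 63.0) + 54.7 = 76.769
Difference = 76.769 − 79.70 = -2.93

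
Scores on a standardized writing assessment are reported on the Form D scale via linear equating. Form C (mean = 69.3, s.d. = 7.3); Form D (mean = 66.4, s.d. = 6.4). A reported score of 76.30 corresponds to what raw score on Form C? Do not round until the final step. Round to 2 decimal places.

Invert y = (SD_Y/SD_X)(x − M_X) + M_Y:
x = (SD_X/SD_Y)(y − M_Y) + M_X = (7.3/6.4)(76.30 − 66.4) + 69.3
x = 1.140625 × 9.900 + 69.3 = 80.59

80.59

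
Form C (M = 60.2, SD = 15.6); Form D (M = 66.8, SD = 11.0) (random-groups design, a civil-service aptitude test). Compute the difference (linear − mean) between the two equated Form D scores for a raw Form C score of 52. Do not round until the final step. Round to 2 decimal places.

Mean-equated: 52 + (66.8 − 60.2) = 58.60
Linear-equated: (11.0/15.6)(52 − 60.2) + 66.8 = 61.018
Difference = 61.018 − 58.60 = 2.42

2.42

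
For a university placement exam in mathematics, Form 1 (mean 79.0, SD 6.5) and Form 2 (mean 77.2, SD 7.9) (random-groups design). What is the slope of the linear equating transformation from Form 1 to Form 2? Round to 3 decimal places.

A = SD_Y / SD_X = 7.9 / 6.5 = 1.215

1.215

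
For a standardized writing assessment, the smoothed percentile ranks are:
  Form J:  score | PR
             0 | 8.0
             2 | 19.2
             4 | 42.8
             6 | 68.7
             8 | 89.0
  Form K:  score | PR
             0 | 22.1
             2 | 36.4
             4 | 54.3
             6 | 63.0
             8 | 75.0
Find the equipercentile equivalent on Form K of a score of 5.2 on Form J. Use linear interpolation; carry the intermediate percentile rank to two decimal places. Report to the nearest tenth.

4.9

PR of 5.2 on Form J: 42.8 + (5.2 − 4)/(6 − 4) × (68.7 − 42.8) = 58.34
On Form K, PR 58.34 falls between score 4 (PR 54.3) and 6 (PR 63.0).
Interpolate: 4 + (58.34 − 54.3)/(63.0 − 54.3) × (6 − 4) = 4.9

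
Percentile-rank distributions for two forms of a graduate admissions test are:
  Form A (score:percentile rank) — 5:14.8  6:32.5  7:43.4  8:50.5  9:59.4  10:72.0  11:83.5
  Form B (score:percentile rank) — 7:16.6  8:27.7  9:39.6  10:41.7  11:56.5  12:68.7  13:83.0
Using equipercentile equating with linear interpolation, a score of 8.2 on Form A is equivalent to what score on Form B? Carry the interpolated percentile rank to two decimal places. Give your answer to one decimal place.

10.7

PR of 8.2 on Form A: 50.5 + (8.2 − 8)/(9 − 8) × (59.4 − 50.5) = 52.28
On Form B, PR 52.28 falls between score 10 (PR 41.7) and 11 (PR 56.5).
Interpolate: 10 + (52.28 − 41.7)/(56.5 − 41.7) × (11 − 10) = 10.7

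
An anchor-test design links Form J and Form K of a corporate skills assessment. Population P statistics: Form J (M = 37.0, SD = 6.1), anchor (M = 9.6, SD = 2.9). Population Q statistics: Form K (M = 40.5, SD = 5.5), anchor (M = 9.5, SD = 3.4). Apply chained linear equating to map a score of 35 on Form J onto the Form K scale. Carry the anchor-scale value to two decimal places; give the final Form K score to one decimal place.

Form J → anchor (Population P): v = (2.9/6.1)(35 − 37.0) + 9.6 = 8.65
anchor → Form K (Population Q): y = (5.5/3.4)(8.65 − 9.5) + 40.5 = 39.1

39.1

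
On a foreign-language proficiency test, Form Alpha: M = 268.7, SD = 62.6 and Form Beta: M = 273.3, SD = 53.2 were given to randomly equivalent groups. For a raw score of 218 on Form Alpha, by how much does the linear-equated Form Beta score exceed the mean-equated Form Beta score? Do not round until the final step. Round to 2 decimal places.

Mean-equated: 218 + (273.3 − 268.7) = 222.60
Linear-equated: (53.2/62.6)(218 − 268.7) + 273.3 = 230.213
Difference = 230.213 − 222.60 = 7.61

7.61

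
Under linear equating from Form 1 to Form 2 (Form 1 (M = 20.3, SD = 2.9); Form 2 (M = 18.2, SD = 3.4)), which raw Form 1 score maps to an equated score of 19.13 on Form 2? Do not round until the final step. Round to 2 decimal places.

21.09

Invert y = (SD_Y/SD_X)(x − M_X) + M_Y:
x = (SD_X/SD_Y)(y − M_Y) + M_X = (2.9/3.4)(19.13 − 18.2) + 20.3
x = 0.852941 × 0.930 + 20.3 = 21.09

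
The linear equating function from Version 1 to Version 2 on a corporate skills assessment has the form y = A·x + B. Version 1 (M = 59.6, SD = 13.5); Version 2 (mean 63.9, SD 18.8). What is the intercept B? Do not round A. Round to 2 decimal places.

A = SD_Y / SD_X = 18.8 / 13.5 = 1.392593
B = M_Y − A·M_X = 63.9 − 1.392593 × 59.6 = -19.10

-19.10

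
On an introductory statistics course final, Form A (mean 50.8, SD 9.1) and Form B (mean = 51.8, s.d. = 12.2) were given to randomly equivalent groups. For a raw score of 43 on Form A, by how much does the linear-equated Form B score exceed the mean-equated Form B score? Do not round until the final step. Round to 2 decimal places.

-2.66

Mean-equated: 43 + (51.8 − 50.8) = 44.00
Linear-equated: (12.2/9.1)(43 − 50.8) + 51.8 = 41.343
Difference = 41.343 − 44.00 = -2.66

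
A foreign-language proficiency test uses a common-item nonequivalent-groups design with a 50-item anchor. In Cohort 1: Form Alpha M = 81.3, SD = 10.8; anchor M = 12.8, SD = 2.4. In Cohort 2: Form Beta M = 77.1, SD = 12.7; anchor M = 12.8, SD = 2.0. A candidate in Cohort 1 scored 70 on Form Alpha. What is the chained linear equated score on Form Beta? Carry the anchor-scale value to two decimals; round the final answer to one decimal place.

Form Alpha → anchor (Cohort 1): v = (2.4/10.8)(70 − 81.3) + 12.8 = 10.29
anchor → Form Beta (Cohort 2): y = (12.7/2.0)(10.29 − 12.8) + 77.1 = 61.2

61.2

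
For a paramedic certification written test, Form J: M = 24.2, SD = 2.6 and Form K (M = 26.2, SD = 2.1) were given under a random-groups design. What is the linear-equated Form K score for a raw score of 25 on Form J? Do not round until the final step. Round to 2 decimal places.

26.85

Linear equating: y = (SD_Y/SD_X)(x − M_X) + M_Y
y = (2.1/2.6)(25 − 24.2) + 26.2
y = 0.807692 × 0.8 + 26.2 = 0.6462 + 26.2 = 26.85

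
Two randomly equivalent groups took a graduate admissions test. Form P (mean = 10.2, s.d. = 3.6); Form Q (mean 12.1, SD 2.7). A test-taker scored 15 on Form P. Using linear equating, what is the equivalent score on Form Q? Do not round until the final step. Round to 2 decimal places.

15.70

Linear equating: y = (SD_Y/SD_X)(x − M_X) + M_Y
y = (2.7/3.6)(15 − 10.2) + 12.1
y = 0.750000 × 4.8 + 12.1 = 3.6000 + 12.1 = 15.70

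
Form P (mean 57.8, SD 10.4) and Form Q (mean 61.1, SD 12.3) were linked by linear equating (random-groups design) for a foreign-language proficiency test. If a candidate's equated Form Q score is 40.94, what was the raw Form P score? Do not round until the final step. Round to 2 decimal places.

40.75

Invert y = (SD_Y/SD_X)(x − M_X) + M_Y:
x = (SD_X/SD_Y)(y − M_Y) + M_X = (10.4/12.3)(40.94 − 61.1) + 57.8
x = 0.845528 × -20.160 + 57.8 = 40.75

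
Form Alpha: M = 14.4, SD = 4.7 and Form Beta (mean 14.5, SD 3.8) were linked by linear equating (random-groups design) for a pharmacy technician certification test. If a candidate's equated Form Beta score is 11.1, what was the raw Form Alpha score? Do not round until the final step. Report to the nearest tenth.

10.2

Invert y = (SD_Y/SD_X)(x − M_X) + M_Y:
x = (SD_X/SD_Y)(y − M_Y) + M_X = (4.7/3.8)(11.1 − 14.5) + 14.4
x = 1.236842 × -3.400 + 14.4 = 10.2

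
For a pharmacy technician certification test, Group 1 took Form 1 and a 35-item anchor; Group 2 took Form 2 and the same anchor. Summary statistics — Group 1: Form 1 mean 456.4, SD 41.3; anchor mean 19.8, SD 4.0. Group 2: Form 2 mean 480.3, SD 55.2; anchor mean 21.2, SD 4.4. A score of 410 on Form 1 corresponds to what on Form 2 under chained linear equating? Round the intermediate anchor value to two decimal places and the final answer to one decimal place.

Form 1 → anchor (Group 1): v = (4.0/41.3)(410 − 456.4) + 19.8 = 15.31
anchor → Form 2 (Group 2): y = (55.2/4.4)(15.31 − 21.2) + 480.3 = 406.4

406.4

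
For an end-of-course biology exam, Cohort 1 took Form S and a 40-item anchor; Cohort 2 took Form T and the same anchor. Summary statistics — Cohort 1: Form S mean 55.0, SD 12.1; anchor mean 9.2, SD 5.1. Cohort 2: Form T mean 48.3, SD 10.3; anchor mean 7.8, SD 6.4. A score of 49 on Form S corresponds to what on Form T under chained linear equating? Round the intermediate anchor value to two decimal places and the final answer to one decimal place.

Form S → anchor (Cohort 1): v = (5.1/12.1)(49 − 55.0) + 9.2 = 6.67
anchor → Form T (Cohort 2): y = (10.3/6.4)(6.67 − 7.8) + 48.3 = 46.5

46.5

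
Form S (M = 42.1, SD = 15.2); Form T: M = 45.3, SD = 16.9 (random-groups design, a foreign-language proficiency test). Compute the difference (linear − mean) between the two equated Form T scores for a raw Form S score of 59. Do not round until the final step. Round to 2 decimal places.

Mean-equated: 59 + (45.3 − 42.1) = 62.20
Linear-equated: (16.9/15.2)(59 − 42.1) + 45.3 = 64.090
Difference = 64.090 − 62.20 = 1.89

1.89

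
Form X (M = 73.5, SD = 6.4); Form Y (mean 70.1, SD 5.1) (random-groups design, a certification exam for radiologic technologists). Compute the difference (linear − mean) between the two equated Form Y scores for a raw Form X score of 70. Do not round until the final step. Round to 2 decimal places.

0.71

Mean-equated: 70 + (70.1 − 73.5) = 66.60
Linear-equated: (5.1/6.4)(70 − 73.5) + 70.1 = 67.311
Difference = 67.311 − 66.60 = 0.71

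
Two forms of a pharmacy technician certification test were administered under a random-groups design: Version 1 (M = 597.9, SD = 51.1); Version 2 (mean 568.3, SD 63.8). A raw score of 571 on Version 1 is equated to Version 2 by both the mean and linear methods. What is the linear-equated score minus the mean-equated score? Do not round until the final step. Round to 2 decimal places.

-6.69

Mean-equated: 571 + (568.3 − 597.9) = 541.40
Linear-equated: (63.8/51.1)(571 − 597.9) + 568.3 = 534.714
Difference = 534.714 − 541.40 = -6.69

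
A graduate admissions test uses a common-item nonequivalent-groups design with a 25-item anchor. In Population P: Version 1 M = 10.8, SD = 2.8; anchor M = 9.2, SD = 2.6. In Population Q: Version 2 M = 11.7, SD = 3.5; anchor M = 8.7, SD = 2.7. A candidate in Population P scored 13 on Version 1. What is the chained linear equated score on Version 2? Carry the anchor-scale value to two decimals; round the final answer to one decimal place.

15.0

Version 1 → anchor (Population P): v = (2.6/2.8)(13 − 10.8) + 9.2 = 11.24
anchor → Version 2 (Population Q): y = (3.5/2.7)(11.24 − 8.7) + 11.7 = 15.0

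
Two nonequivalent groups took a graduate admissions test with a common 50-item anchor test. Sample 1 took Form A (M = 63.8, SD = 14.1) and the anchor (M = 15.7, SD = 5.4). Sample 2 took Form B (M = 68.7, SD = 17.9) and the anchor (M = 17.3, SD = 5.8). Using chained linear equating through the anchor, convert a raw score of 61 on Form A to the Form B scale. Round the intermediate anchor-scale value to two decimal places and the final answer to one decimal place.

Form A → anchor (Sample 1): v = (5.4/14.1)(61 − 63.8) + 15.7 = 14.63
anchor → Form B (Sample 2): y = (17.9/5.8)(14.63 − 17.3) + 68.7 = 60.5

60.5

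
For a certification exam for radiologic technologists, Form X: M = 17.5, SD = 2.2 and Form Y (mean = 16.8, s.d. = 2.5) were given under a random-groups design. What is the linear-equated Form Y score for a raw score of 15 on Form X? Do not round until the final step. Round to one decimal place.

Linear equating: y = (SD_Y/SD_X)(x − M_X) + M_Y
y = (2.5/2.2)(15 − 17.5) + 16.8
y = 1.136364 × -2.5 + 16.8 = -2.8409 + 16.8 = 14.0

14.0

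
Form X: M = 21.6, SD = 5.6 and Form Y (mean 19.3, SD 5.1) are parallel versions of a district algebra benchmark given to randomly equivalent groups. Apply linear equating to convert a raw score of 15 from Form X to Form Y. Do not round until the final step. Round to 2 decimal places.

13.29

Linear equating: y = (SD_Y/SD_X)(x − M_X) + M_Y
y = (5.1/5.6)(15 − 21.6) + 19.3
y = 0.910714 × -6.6 + 19.3 = -6.0107 + 19.3 = 13.29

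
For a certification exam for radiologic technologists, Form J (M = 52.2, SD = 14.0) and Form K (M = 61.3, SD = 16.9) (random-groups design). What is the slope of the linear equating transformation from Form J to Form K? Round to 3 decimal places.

A = SD_Y / SD_X = 16.9 / 14.0 = 1.207

1.207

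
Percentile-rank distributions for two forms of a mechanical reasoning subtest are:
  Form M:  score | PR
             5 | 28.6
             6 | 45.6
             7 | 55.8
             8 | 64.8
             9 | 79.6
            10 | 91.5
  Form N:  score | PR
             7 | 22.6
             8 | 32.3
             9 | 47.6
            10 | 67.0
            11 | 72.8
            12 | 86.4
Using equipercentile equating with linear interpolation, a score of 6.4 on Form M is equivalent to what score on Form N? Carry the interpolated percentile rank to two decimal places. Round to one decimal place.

PR of 6.4 on Form M: 45.6 + (6.4 − 6)/(7 − 6) × (55.8 − 45.6) = 49.68
On Form N, PR 49.68 falls between score 9 (PR 47.6) and 10 (PR 67.0).
Interpolate: 9 + (49.68 − 47.6)/(67.0 − 47.6) × (10 − 9) = 9.1

9.1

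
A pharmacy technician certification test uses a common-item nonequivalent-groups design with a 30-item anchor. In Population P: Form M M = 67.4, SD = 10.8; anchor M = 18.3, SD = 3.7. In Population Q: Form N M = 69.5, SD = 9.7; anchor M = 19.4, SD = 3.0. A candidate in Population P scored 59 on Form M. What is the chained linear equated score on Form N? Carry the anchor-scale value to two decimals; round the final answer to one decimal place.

Form M → anchor (Population P): v = (3.7/10.8)(59 − 67.4) + 18.3 = 15.42
anchor → Form N (Population Q): y = (9.7/3.0)(15.42 − 19.4) + 69.5 = 56.6

56.6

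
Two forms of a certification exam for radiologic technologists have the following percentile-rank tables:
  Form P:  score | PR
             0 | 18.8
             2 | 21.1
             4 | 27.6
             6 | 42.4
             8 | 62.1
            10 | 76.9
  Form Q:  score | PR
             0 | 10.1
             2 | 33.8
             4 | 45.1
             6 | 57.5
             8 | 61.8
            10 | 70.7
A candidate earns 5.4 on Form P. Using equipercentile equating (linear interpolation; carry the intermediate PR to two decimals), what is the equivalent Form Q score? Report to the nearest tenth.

PR of 5.4 on Form P: 27.6 + (5.4 − 4)/(6 − 4) × (42.4 − 27.6) = 37.96
On Form Q, PR 37.96 falls between score 2 (PR 33.8) and 4 (PR 45.1).
Interpolate: 2 + (37.96 − 33.8)/(45.1 − 33.8) × (4 − 2) = 2.7

2.7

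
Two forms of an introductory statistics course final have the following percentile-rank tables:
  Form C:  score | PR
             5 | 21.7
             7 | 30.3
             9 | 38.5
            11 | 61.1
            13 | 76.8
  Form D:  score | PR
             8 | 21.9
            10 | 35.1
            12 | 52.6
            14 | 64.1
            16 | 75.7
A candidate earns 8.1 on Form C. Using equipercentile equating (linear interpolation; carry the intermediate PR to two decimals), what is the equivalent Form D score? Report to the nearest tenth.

10.0

PR of 8.1 on Form C: 30.3 + (8.1 − 7)/(9 − 7) × (38.5 − 30.3) = 34.81
On Form D, PR 34.81 falls between score 8 (PR 21.9) and 10 (PR 35.1).
Interpolate: 8 + (34.81 − 21.9)/(35.1 − 21.9) × (10 − 8) = 10.0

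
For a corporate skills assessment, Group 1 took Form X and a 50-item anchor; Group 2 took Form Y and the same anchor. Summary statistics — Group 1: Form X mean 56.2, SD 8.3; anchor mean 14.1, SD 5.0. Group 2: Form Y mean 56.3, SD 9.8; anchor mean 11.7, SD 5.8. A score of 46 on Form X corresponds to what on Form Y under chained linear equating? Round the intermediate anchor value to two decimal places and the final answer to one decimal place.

50.0

Form X → anchor (Group 1): v = (5.0/8.3)(46 − 56.2) + 14.1 = 7.96
anchor → Form Y (Group 2): y = (9.8/5.8)(7.96 − 11.7) + 56.3 = 50.0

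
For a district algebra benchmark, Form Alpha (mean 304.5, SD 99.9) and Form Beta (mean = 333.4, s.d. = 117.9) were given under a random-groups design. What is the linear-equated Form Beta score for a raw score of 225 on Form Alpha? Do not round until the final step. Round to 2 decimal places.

239.58

Linear equating: y = (SD_Y/SD_X)(x − M_X) + M_Y
y = (117.9/99.9)(225 − 304.5) + 333.4
y = 1.180180 × -79.5 + 333.4 = -93.8243 + 333.4 = 239.58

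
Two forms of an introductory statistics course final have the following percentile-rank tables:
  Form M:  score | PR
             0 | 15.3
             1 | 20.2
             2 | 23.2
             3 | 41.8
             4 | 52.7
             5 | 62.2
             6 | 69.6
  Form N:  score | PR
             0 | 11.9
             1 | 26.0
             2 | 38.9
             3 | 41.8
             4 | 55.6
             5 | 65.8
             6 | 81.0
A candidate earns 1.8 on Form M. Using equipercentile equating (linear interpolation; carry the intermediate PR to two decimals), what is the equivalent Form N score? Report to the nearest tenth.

PR of 1.8 on Form M: 20.2 + (1.8 − 1)/(2 − 1) × (23.2 − 20.2) = 22.60
On Form N, PR 22.60 falls between score 0 (PR 11.9) and 1 (PR 26.0).
Interpolate: 0 + (22.60 − 11.9)/(26.0 − 11.9) × (1 − 0) = 0.8

0.8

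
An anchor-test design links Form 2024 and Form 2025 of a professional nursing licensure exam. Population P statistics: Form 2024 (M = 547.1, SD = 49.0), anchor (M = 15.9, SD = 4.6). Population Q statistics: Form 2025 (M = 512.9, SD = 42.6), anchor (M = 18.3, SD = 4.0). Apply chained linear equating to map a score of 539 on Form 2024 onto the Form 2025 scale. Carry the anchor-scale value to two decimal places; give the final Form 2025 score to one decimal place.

Form 2024 → anchor (Population P): v = (4.6/49.0)(539 − 547.1) + 15.9 = 15.14
anchor → Form 2025 (Population Q): y = (42.6/4.0)(15.14 − 18.3) + 512.9 = 479.2

479.2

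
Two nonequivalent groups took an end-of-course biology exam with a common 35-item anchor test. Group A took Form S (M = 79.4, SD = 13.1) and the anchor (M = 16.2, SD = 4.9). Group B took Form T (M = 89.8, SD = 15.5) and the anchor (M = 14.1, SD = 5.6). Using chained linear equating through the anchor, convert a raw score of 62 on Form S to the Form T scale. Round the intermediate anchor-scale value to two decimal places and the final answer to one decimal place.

Form S → anchor (Group A): v = (4.9/13.1)(62 − 79.4) + 16.2 = 9.69
anchor → Form T (Group B): y = (15.5/5.6)(9.69 − 14.1) + 89.8 = 77.6

77.6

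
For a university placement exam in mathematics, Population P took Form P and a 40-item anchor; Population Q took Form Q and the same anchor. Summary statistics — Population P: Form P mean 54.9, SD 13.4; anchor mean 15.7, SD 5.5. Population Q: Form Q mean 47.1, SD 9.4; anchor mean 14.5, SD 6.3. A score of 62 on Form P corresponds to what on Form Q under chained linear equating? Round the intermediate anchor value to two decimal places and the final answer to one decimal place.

Form P → anchor (Population P): v = (5.5/13.4)(62 − 54.9) + 15.7 = 18.61
anchor → Form Q (Population Q): y = (9.4/6.3)(18.61 − 14.5) + 47.1 = 53.2

53.2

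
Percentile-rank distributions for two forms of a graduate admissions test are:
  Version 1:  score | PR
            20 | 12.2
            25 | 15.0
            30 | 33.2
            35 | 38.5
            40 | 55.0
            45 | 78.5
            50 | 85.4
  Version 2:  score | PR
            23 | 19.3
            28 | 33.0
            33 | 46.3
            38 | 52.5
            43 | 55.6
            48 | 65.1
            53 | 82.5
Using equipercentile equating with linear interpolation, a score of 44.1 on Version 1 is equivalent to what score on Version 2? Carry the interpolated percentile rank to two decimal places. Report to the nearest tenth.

50.6

PR of 44.1 on Version 1: 55.0 + (44.1 − 40)/(45 − 40) × (78.5 − 55.0) = 74.27
On Version 2, PR 74.27 falls between score 48 (PR 65.1) and 53 (PR 82.5).
Interpolate: 48 + (74.27 − 65.1)/(82.5 − 65.1) × (53 − 48) = 50.6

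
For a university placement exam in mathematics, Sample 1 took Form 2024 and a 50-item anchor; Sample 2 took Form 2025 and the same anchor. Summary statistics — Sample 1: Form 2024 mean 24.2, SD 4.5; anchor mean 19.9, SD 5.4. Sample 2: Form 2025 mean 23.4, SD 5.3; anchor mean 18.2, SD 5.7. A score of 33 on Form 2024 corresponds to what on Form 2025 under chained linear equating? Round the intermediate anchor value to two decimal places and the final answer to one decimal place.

Form 2024 → anchor (Sample 1): v = (5.4/4.5)(33 − 24.2) + 19.9 = 30.46
anchor → Form 2025 (Sample 2): y = (5.3/5.7)(30.46 − 18.2) + 23.4 = 34.8

34.8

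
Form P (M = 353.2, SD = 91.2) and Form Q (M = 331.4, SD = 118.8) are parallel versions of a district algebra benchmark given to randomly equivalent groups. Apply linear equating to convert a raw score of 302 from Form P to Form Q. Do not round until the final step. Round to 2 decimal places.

Linear equating: y = (SD_Y/SD_X)(x − M_X) + M_Y
y = (118.8/91.2)(302 − 353.2) + 331.4
y = 1.302632 × -51.2 + 331.4 = -66.6947 + 331.4 = 264.71

264.71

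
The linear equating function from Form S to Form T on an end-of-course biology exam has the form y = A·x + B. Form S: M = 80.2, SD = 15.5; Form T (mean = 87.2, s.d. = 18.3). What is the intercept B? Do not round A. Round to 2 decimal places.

A = SD_Y / SD_X = 18.3 / 15.5 = 1.180645
B = M_Y − A·M_X = 87.2 − 1.180645 × 80.2 = -7.49

-7.49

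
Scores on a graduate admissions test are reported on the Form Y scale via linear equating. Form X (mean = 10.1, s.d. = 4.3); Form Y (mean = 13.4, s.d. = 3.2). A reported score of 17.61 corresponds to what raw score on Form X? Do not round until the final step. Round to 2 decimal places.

15.76

Invert y = (SD_Y/SD_X)(x − M_X) + M_Y:
x = (SD_X/SD_Y)(y − M_Y) + M_X = (4.3/3.2)(17.61 − 13.4) + 10.1
x = 1.343750 × 4.210 + 10.1 = 15.76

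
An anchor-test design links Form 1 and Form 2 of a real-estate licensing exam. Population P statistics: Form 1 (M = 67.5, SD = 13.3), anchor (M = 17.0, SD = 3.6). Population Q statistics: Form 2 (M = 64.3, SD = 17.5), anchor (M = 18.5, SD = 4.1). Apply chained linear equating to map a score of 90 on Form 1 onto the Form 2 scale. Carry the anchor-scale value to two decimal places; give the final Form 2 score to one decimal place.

Form 1 → anchor (Population P): v = (3.6/13.3)(90 − 67.5) + 17.0 = 23.09
anchor → Form 2 (Population Q): y = (17.5/4.1)(23.09 − 18.5) + 64.3 = 83.9

83.9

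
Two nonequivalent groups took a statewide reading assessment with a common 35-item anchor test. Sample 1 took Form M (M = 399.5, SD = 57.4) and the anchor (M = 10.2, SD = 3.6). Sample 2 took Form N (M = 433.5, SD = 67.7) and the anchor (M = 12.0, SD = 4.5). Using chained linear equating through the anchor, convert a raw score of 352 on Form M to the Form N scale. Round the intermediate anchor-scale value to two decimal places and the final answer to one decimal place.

361.6

Form M → anchor (Sample 1): v = (3.6/57.4)(352 − 399.5) + 10.2 = 7.22
anchor → Form N (Sample 2): y = (67.7/4.5)(7.22 − 12.0) + 433.5 = 361.6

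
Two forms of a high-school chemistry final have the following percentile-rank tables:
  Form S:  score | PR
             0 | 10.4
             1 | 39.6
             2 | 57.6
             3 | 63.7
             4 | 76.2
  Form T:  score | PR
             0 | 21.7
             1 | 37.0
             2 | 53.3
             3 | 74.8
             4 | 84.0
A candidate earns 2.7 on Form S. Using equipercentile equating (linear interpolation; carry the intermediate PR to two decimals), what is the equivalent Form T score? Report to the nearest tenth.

2.4

PR of 2.7 on Form S: 57.6 + (2.7 − 2)/(3 − 2) × (63.7 − 57.6) = 61.87
On Form T, PR 61.87 falls between score 2 (PR 53.3) and 3 (PR 74.8).
Interpolate: 2 + (61.87 − 53.3)/(74.8 − 53.3) × (3 − 2) = 2.4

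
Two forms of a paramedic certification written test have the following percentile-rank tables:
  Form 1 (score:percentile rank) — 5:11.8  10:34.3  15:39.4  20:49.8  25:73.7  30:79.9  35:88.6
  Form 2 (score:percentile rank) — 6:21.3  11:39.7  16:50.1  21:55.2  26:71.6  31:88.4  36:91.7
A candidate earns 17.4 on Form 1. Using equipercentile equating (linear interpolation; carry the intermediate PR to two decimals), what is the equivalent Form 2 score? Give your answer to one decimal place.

PR of 17.4 on Form 1: 39.4 + (17.4 − 15)/(20 − 15) × (49.8 − 39.4) = 44.39
On Form 2, PR 44.39 falls between score 11 (PR 39.7) and 16 (PR 50.1).
Interpolate: 11 + (44.39 − 39.7)/(50.1 − 39.7) × (16 − 11) = 13.3

13.3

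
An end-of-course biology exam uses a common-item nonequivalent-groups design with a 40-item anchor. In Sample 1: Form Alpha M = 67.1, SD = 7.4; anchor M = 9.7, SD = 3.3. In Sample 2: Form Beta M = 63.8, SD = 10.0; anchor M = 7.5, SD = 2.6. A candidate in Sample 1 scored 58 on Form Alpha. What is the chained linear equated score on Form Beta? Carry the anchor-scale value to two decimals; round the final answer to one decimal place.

56.6

Form Alpha → anchor (Sample 1): v = (3.3/7.4)(58 − 67.1) + 9.7 = 5.64
anchor → Form Beta (Sample 2): y = (10.0/2.6)(5.64 − 7.5) + 63.8 = 56.6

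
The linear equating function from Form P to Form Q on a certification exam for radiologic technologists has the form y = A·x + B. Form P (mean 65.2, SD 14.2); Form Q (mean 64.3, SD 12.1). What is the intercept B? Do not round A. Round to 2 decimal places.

8.74

A = SD_Y / SD_X = 12.1 / 14.2 = 0.852113
B = M_Y − A·M_X = 64.3 − 0.852113 × 65.2 = 8.74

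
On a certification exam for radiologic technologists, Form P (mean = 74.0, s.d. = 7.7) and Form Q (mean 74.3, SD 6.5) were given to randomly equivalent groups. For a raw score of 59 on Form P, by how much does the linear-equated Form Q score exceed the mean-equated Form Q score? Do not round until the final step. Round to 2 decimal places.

Mean-equated: 59 + (74.3 − 74.0) = 59.30
Linear-equated: (6.5/7.7)(59 − 74.0) + 74.3 = 61.638
Difference = 61.638 − 59.30 = 2.34

2.34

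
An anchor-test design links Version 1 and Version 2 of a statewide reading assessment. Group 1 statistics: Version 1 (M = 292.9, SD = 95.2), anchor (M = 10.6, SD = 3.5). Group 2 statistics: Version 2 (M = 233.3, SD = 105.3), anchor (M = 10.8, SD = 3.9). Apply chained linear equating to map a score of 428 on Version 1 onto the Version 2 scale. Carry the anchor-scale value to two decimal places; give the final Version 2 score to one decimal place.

Version 1 → anchor (Group 1): v = (3.5/95.2)(428 − 292.9) + 10.6 = 15.57
anchor → Version 2 (Group 2): y = (105.3/3.9)(15.57 − 10.8) + 233.3 = 362.1

362.1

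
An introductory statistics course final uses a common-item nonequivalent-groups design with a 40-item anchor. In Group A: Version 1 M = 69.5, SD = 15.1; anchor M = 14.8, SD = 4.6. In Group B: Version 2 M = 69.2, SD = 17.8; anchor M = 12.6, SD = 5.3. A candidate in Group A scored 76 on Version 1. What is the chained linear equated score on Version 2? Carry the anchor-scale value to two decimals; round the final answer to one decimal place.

Version 1 → anchor (Group A): v = (4.6/15.1)(76 − 69.5) + 14.8 = 16.78
anchor → Version 2 (Group B): y = (17.8/5.3)(16.78 − 12.6) + 69.2 = 83.2

83.2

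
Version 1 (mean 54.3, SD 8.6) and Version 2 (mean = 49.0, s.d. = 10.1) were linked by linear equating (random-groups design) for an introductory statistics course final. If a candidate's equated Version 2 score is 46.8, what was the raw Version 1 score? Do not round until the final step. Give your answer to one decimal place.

52.4

Invert y = (SD_Y/SD_X)(x − M_X) + M_Y:
x = (SD_X/SD_Y)(y − M_Y) + M_X = (8.6/10.1)(46.8 − 49.0) + 54.3
x = 0.851485 × -2.200 + 54.3 = 52.4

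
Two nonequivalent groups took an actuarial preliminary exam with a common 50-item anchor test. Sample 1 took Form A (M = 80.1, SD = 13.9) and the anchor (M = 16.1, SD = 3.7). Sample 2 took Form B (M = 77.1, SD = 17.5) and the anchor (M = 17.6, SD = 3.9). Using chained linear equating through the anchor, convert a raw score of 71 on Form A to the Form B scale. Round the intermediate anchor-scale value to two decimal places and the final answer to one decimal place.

59.5

Form A → anchor (Sample 1): v = (3.7/13.9)(71 − 80.1) + 16.1 = 13.68
anchor → Form B (Sample 2): y = (17.5/3.9)(13.68 − 17.6) + 77.1 = 59.5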